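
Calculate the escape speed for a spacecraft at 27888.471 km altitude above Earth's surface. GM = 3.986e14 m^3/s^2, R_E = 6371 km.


r = 6371.0 + 27888.471 = 34259.4710 km = 3.4259471e+07 m
v_esc = sqrt(2*mu/r) = sqrt(2*3.986e14 / 3.4259471e+07)
v_esc = 4823.8447 m/s = 4.8238 km/s

4.8238 km/s


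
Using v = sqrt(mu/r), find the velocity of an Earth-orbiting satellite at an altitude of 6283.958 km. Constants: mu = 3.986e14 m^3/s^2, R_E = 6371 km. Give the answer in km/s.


r = R_E + alt = 6371.0 + 6283.958 = 12654.9580 km = 1.2654958e+07 m
v = sqrt(mu/r) = sqrt(3.986e14 / 1.2654958e+07) = 5612.2666 m/s = 5.6123 km/s

5.6123 km/s


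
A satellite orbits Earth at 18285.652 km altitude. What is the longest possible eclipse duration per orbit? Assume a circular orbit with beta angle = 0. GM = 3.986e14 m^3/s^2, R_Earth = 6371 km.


r = 24656.6520 km
T = 642.1864 min
Eclipse fraction = arcsin(R_E/r)/pi = arcsin(6371.0000/24656.6520)/pi
= arcsin(0.2583887)/pi = 0.08319152
Eclipse duration = 0.08319152 * 642.1864 = 53.4245 min

53.4245 minutes


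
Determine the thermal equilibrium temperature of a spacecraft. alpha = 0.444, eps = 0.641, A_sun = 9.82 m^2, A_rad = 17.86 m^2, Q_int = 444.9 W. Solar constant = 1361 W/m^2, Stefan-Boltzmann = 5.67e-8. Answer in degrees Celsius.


Numerator = alpha*S*A_sun + Q_int = 0.444*1361*9.82 + 444.9 = 6378.9689 W
Denominator = eps*sigma*A_rad = 0.641*5.67e-8*17.86 = 6.4911634e-07 W/K^4
T^4 = 9.827158e+09 K^4
T = 314.8524 K = 41.7024 C

41.7024 degrees Celsius


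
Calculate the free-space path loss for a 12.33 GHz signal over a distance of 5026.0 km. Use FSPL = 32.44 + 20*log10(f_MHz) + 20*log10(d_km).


f = 12.33 GHz = 12330.0000 MHz
d = 5026.0 km
FSPL = 32.44 + 20*log10(12330.0000) + 20*log10(5026.0)
FSPL = 32.44 + 81.8193 + 74.0244
FSPL = 188.2837 dB

188.2837 dB


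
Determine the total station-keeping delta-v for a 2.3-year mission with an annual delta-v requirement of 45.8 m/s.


dV = rate * years = 45.8 * 2.3
dV = 105.3400 m/s

105.3400 m/s


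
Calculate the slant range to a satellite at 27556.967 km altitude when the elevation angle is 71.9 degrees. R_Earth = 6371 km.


h = 27556.967 km, el = 71.9 deg
d = -R_E*sin(el) + sqrt((R_E*sin(el))^2 + 2*R_E*h + h^2)
d = -6371.0000*sin(1.2549) + sqrt((6371.0000*0.9505157)^2 + 2*6371.0000*27556.967 + 27556.967^2)
d = 27814.4464 km

27814.4464 km


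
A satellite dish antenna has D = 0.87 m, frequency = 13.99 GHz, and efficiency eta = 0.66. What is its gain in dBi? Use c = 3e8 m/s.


lambda = c/f = 3e8 / 1.399e+10 = 0.02144389 m
G = eta*(pi*D/lambda)^2 = 0.66*(pi*0.87/0.02144389)^2
G = 10721.9828 (linear)
G = 10*log10(10721.9828) = 40.3028 dBi

40.3028 dBi


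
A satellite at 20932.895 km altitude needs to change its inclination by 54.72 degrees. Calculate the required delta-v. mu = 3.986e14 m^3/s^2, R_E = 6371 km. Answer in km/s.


r = 27303.8950 km = 2.7303895e+07 m
V = sqrt(mu/r) = 3820.8179 m/s
di = 54.72 deg = 0.9550442 rad
dV = 2*V*sin(di/2) = 2*3820.8179*sin(0.4775221)
dV = 3511.9420 m/s = 3.5119 km/s

3.5119 km/s


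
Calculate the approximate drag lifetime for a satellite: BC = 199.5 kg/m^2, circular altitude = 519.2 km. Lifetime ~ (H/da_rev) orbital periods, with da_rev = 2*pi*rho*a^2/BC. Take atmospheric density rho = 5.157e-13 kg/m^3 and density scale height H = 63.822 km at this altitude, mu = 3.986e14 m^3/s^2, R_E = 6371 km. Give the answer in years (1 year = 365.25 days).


a = R_E + alt = 6890.2000 km = 6.8902e+06 m
da_rev = 2*pi*rho*a^2/BC = 2*pi*5.157e-13*(6.8902e+06)^2/199.5 = 0.771077013 m per revolution
N = H/da_rev = 63822.0000 m / 0.771077013 m = 82769.9425 revolutions
P = 2*pi*sqrt(a^3/mu) = 5691.9223 s
lifetime = N*P = 82769.9425 * 5691.9223 = 4.7112008e+08 s = 5452.7787 days
years = 5452.7787 / 365.25 = 14.9289 years

14.9289 years


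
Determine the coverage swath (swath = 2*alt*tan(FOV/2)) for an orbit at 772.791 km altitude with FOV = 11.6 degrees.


FOV = 11.6 deg = 0.2024582 rad
swath = 2 * alt * tan(FOV/2) = 2 * 772.791 * tan(0.1012291)
swath = 2 * 772.791 * 0.1015763
swath = 156.9945 km

156.9945 km


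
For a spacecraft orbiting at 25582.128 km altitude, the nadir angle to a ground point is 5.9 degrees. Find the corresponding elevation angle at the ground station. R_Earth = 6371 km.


r = R_E + alt = 31953.1280 km
Law of sines in the satellite / Earth-center / ground-point triangle:
  sin(nadir)/R_E = sin(90 + el)/r  =>  cos(el) = (r/R_E)*sin(nadir)
cos(el) = (31953.1280 / 6371.0000) * sin(5.9 deg) = 0.5155459
el = arccos(0.5155459) = 58.9660 deg
(Earth-central angle = 90 - nadir - el = 25.1340 deg)

58.9660 degrees


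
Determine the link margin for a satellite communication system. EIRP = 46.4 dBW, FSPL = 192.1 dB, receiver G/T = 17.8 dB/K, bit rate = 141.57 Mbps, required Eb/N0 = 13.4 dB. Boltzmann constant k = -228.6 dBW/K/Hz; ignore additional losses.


C/N0 = EIRP - FSPL + G/T - k = 46.4 - 192.1 + 17.8 - (-228.6)
C/N0 = 100.7000 dB-Hz
R_b = 141.57 Mbps = 1.4157e+08 bps -> 10*log10(R_b) = 81.5097 dB-Hz
Eb/N0 = C/N0 - 10*log10(R_b) = 100.7000 - 81.5097 = 19.1903 dB
Margin = Eb/N0 - Eb/N0_req = 19.1903 - 13.4 = 5.7903 dB (link closes)

5.7903 dB


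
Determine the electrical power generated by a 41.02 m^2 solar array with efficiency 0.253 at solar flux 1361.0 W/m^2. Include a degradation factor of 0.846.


P = area * eta * S * degradation
P = 41.02 * 0.253 * 1361.0 * 0.846
P = 11949.3606 W

11949.3606 W


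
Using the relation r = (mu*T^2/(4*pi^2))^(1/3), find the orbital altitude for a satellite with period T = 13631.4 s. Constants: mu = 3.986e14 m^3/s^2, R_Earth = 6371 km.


T = 13631.4 s
r = (mu*T^2/(4*pi^2))^(1/3) = (3.986e14 * 13631.4^2 / (4*pi^2))^(1/3)
r = 1.2333495e+07 m = 12333.4950 km
alt = r - R_E = 12333.4950 - 6371 = 5962.4950 km

5962.4950 km


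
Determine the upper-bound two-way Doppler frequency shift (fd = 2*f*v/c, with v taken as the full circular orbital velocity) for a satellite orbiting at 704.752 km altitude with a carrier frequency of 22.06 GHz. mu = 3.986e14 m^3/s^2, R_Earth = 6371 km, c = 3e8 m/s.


r = 7.075752e+06 m
v = sqrt(mu/r) = 7505.5469 m/s (worst-case radial velocity)
f = 22.06 GHz = 2.206e+10 Hz
fd = 2*f*v/c = 2*2.206e+10*7505.5469/3.0e+08
fd = 1.1038158e+06 Hz

1.1038e+06 Hz


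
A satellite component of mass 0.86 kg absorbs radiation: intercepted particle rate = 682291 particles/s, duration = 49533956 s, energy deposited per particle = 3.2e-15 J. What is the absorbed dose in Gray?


Total energy deposited = rate * time * E_per
  = 682291 * 49533956 * 3.2e-15 = 0.108149 J
Dose = E_total / mass = 0.108149 / 0.86
Dose = 0.1257547 Gy

0.1258 Gy


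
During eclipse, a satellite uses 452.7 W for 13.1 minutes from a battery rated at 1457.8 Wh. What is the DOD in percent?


E_used = P * t / 60 = 452.7 * 13.1 / 60 = 98.8395 Wh
DOD = E_used / E_total * 100 = 98.8395 / 1457.8 * 100
DOD = 6.7800 %

6.7800 %


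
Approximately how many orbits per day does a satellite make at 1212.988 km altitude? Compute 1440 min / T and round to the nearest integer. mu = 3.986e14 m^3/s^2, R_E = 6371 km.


r = 7.583988e+06 m
T = 2*pi*sqrt(r^3/mu) = 6572.9099 s = 109.5485 min
revs/day = 1440 / 109.5485 = 13.1449
Rounded: 13 revolutions per day

13 revolutions per day


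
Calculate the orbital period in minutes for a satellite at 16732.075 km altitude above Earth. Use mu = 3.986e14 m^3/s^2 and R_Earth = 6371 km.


r = 23103.0750 km = 2.3103075e+07 m
T = 2*pi*sqrt(r^3/mu) = 2*pi*sqrt(1.2331314e+22 / 3.986e14)
T = 34947.4831 s = 582.4581 min

582.4581 minutes


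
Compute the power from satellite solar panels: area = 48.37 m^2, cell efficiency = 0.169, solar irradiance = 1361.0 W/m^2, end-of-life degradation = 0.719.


P = area * eta * S * degradation
P = 48.37 * 0.169 * 1361.0 * 0.719
P = 7999.2599 W

7999.2599 W


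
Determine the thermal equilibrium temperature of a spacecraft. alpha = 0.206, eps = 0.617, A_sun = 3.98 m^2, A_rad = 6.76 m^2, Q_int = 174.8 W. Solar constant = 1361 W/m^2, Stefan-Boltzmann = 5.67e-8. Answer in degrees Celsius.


Numerator = alpha*S*A_sun + Q_int = 0.206*1361*3.98 + 174.8 = 1290.6567 W
Denominator = eps*sigma*A_rad = 0.617*5.67e-8*6.76 = 2.3649116e-07 W/K^4
T^4 = 5.457526e+09 K^4
T = 271.7997 K = -1.3503 C

-1.3503 degrees Celsius


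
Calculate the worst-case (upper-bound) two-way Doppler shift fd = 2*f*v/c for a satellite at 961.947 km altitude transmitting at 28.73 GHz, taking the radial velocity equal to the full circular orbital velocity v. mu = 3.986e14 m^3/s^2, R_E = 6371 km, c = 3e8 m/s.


r = 7.332947e+06 m
v = sqrt(mu/r) = 7372.7477 m/s (worst-case radial velocity)
f = 28.73 GHz = 2.873e+10 Hz
fd = 2*f*v/c = 2*2.873e+10*7372.7477/3.0e+08
fd = 1.4121269e+06 Hz

1.4121e+06 Hz


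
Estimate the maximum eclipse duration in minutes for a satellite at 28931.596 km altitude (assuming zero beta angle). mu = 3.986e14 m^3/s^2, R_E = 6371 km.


r = 35302.5960 km
T = 1100.1957 min
Eclipse fraction = arcsin(R_E/r)/pi = arcsin(6371.0000/35302.5960)/pi
= arcsin(0.1804683)/pi = 0.05776133
Eclipse duration = 0.05776133 * 1100.1957 = 63.5488 min

63.5488 minutes


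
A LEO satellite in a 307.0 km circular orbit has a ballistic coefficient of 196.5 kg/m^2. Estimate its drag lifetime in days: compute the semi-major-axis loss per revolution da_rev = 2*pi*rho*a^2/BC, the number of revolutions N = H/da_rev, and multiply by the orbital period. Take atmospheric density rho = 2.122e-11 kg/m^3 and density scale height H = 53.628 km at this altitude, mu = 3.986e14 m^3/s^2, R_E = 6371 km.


a = R_E + alt = 6678.0000 km = 6.678e+06 m
da_rev = 2*pi*rho*a^2/BC = 2*pi*2.122e-11*(6.678e+06)^2/196.5 = 30.259066 m per revolution
N = H/da_rev = 53628.0000 m / 30.259066 m = 1772.2953 revolutions
P = 2*pi*sqrt(a^3/mu) = 5431.0130 s
lifetime = N*P = 1772.2953 * 5431.0130 = 9.6253587e+06 s = 111.4046 days

111.4046 days


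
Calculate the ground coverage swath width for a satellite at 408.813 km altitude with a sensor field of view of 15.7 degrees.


FOV = 15.7 deg = 0.2740167 rad
swath = 2 * alt * tan(FOV/2) = 2 * 408.813 * tan(0.1370083)
swath = 2 * 408.813 * 0.1378721
swath = 112.7278 km

112.7278 km


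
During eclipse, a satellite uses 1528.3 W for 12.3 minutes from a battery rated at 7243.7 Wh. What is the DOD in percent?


E_used = P * t / 60 = 1528.3 * 12.3 / 60 = 313.3015 Wh
DOD = E_used / E_total * 100 = 313.3015 / 7243.7 * 100
DOD = 4.3252 %

4.3252 %


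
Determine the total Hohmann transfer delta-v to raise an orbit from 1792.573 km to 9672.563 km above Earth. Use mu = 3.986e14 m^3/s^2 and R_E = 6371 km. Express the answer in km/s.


r1 = 8163.5730 km = 8.163573e+06 m
r2 = 16043.5630 km = 1.6043563e+07 m
dv1 = sqrt(mu/r1)*(sqrt(2*r2/(r1+r2)) - 1) = 1057.3214 m/s
dv2 = sqrt(mu/r2)*(1 - sqrt(2*r1/(r1+r2))) = 890.8966 m/s
total dv = |dv1| + |dv2| = 1057.3214 + 890.8966 = 1948.2179 m/s = 1.9482 km/s

1.9482 km/s


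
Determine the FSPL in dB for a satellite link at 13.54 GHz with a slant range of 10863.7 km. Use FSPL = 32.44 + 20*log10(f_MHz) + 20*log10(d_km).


f = 13.54 GHz = 13540.0000 MHz
d = 10863.7 km
FSPL = 32.44 + 20*log10(13540.0000) + 20*log10(10863.7)
FSPL = 32.44 + 82.6324 + 80.7196
FSPL = 195.7919 dB

195.7919 dB


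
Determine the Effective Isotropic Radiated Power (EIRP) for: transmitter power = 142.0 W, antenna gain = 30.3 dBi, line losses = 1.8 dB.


Pt = 142.0 W = 21.5229 dBW
EIRP = Pt_dBW + Gt - losses = 21.5229 + 30.3 - 1.8 = 50.0229 dBW

50.0229 dBW


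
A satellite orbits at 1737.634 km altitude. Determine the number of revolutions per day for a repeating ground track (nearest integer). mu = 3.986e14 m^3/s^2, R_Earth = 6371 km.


r = 8.108634e+06 m
T = 2*pi*sqrt(r^3/mu) = 7266.6253 s = 121.1104 min
revs/day = 1440 / 121.1104 = 11.8900
Rounded: 12 revolutions per day

12 revolutions per day


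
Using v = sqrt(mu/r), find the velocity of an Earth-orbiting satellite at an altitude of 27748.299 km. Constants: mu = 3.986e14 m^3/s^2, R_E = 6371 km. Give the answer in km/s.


r = R_E + alt = 6371.0 + 27748.299 = 34119.2990 km = 3.4119299e+07 m
v = sqrt(mu/r) = sqrt(3.986e14 / 3.4119299e+07) = 3417.9728 m/s = 3.4180 km/s

3.4180 km/s


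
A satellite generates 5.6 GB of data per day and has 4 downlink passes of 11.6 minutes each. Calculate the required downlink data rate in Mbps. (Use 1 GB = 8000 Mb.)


total contact time = 4 * 11.6 * 60 = 2784.0000 s
data = 5.6 GB = 44800.0000 Mb
rate = 44800.0000 / 2784.0000 = 16.0920 Mbps

16.0920 Mbps


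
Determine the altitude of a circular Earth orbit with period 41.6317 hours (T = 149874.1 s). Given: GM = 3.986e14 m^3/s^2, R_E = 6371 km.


T = 149874.1 s
r = (mu*T^2/(4*pi^2))^(1/3) = (3.986e14 * 149874.1^2 / (4*pi^2))^(1/3)
r = 6.0983205e+07 m = 60983.2049 km
alt = r - R_E = 60983.2049 - 6371 = 54612.2049 km

54612.2049 km


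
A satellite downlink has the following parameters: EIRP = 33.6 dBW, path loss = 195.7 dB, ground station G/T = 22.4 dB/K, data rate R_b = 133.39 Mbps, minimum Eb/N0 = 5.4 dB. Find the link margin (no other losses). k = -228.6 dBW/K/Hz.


C/N0 = EIRP - FSPL + G/T - k = 33.6 - 195.7 + 22.4 - (-228.6)
C/N0 = 88.9000 dB-Hz
R_b = 133.39 Mbps = 1.3339e+08 bps -> 10*log10(R_b) = 81.2512 dB-Hz
Eb/N0 = C/N0 - 10*log10(R_b) = 88.9000 - 81.2512 = 7.6488 dB
Margin = Eb/N0 - Eb/N0_req = 7.6488 - 5.4 = 2.2488 dB (link closes)

2.2488 dB


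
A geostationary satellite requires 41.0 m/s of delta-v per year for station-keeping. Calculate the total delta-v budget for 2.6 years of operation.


dV = rate * years = 41.0 * 2.6
dV = 106.6000 m/s

106.6000 m/s


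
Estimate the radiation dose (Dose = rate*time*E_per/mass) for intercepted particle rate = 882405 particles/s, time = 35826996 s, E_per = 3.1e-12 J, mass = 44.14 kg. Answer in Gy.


Total energy deposited = rate * time * E_per
  = 882405 * 35826996 * 3.1e-12 = 98.0032 J
Dose = E_total / mass = 98.0032 / 44.14
Dose = 2.2203 Gy

2.2203 Gy


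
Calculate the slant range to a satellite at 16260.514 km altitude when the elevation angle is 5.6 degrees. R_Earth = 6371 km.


h = 16260.514 km, el = 5.6 deg
d = -R_E*sin(el) + sqrt((R_E*sin(el))^2 + 2*R_E*h + h^2)
d = -6371.0000*sin(0.09773844) + sqrt((6371.0000*0.0975829)^2 + 2*6371.0000*16260.514 + 16260.514^2)
d = 21103.4529 km

21103.4529 km


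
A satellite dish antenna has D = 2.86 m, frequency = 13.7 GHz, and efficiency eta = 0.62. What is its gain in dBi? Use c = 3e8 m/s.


lambda = c/f = 3e8 / 1.37e+10 = 0.02189781 m
G = eta*(pi*D/lambda)^2 = 0.62*(pi*2.86/0.02189781)^2
G = 104381.1617 (linear)
G = 10*log10(104381.1617) = 50.1862 dBi

50.1862 dBi


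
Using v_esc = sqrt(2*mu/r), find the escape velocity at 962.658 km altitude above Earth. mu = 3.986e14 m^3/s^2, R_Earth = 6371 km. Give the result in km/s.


r = 6371.0 + 962.658 = 7333.6580 km = 7.333658e+06 m
v_esc = sqrt(2*mu/r) = sqrt(2*3.986e14 / 7.333658e+06)
v_esc = 10426.1344 m/s = 10.4261 km/s

10.4261 km/s


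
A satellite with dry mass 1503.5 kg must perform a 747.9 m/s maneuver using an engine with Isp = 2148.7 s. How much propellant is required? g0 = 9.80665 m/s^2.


ve = Isp * g0 = 2148.7 * 9.80665 = 21071.548855 m/s
mass ratio = exp(dv/ve) = exp(747.9/21071.548855) = 1.03613076
m_prop = m_dry * (mr - 1) = 1503.5 * (1.03613076 - 1)
m_prop = 54.3226 kg

54.3226 kg


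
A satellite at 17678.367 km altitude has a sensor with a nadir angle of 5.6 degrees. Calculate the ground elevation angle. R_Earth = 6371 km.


r = R_E + alt = 24049.3670 km
Law of sines in the satellite / Earth-center / ground-point triangle:
  sin(nadir)/R_E = sin(90 + el)/r  =>  cos(el) = (r/R_E)*sin(nadir)
cos(el) = (24049.3670 / 6371.0000) * sin(5.6 deg) = 0.3683577
el = arccos(0.3683577) = 68.3856 deg
(Earth-central angle = 90 - nadir - el = 16.0144 deg)

68.3856 degrees


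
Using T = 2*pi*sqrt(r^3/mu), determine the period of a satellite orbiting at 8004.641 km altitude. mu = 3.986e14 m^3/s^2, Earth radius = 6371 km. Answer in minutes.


r = 14375.6410 km = 1.4375641e+07 m
T = 2*pi*sqrt(r^3/mu) = 2*pi*sqrt(2.9708564e+21 / 3.986e14)
T = 17153.4724 s = 285.8912 min

285.8912 minutes


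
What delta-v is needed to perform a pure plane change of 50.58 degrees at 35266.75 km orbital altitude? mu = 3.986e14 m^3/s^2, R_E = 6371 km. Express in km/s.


r = 41637.7500 km = 4.163775e+07 m
V = sqrt(mu/r) = 3094.0336 m/s
di = 50.58 deg = 0.8827875 rad
dV = 2*V*sin(di/2) = 2*3094.0336*sin(0.4413938)
dV = 2643.5427 m/s = 2.6435 km/s

2.6435 km/s


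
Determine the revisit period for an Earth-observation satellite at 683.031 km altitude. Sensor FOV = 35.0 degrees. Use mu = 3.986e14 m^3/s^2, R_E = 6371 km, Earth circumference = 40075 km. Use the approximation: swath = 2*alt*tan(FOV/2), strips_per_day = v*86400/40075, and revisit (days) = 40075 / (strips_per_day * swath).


swath = 2*683.031*tan(0.3054326) = 430.7177 km
v = sqrt(mu/r) = 7517.0937 m/s = 7.5171 km/s
strips/day = v*86400/40075 = 7.5171*86400/40075 = 16.2065
coverage/day = strips * swath = 16.2065 * 430.7177 = 6980.4415 km
revisit = 40075 / 6980.4415 = 5.7410 days

5.7410 days


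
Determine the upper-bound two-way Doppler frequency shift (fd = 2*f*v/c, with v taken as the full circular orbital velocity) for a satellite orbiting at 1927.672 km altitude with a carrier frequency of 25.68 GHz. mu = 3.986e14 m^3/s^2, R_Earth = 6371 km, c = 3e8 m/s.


r = 8.298672e+06 m
v = sqrt(mu/r) = 6930.4965 m/s (worst-case radial velocity)
f = 25.68 GHz = 2.568e+10 Hz
fd = 2*f*v/c = 2*2.568e+10*6930.4965/3.0e+08
fd = 1.186501e+06 Hz

1.1865e+06 Hz


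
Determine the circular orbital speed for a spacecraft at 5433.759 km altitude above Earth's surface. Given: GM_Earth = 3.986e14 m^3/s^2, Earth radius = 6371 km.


r = R_E + alt = 6371.0 + 5433.759 = 11804.7590 km = 1.1804759e+07 m
v = sqrt(mu/r) = sqrt(3.986e14 / 1.1804759e+07) = 5810.8556 m/s = 5.8109 km/s

5.8109 km/s


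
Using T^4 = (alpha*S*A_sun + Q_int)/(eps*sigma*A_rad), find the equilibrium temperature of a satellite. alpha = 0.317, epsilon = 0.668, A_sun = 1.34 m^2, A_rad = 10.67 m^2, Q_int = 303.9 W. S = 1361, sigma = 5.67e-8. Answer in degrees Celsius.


Numerator = alpha*S*A_sun + Q_int = 0.317*1361*1.34 + 303.9 = 882.0256 W
Denominator = eps*sigma*A_rad = 0.668*5.67e-8*10.67 = 4.0413265e-07 W/K^4
T^4 = 2.182515e+09 K^4
T = 216.1421 K = -57.0079 C

-57.0079 degrees Celsius


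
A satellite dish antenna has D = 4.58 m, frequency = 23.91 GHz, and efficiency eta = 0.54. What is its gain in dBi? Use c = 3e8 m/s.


lambda = c/f = 3e8 / 2.391e+10 = 0.01254705 m
G = eta*(pi*D/lambda)^2 = 0.54*(pi*4.58/0.01254705)^2
G = 710135.3042 (linear)
G = 10*log10(710135.3042) = 58.5134 dBi

58.5134 dBi


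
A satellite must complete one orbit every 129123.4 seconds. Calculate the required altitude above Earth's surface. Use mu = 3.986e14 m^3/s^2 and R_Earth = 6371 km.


T = 129123.4 s
r = (mu*T^2/(4*pi^2))^(1/3) = (3.986e14 * 129123.4^2 / (4*pi^2))^(1/3)
r = 5.5215688e+07 m = 55215.6880 km
alt = r - R_E = 55215.6880 - 6371 = 48844.6880 km

48844.6880 km


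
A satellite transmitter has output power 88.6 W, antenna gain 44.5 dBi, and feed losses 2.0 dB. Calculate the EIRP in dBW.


Pt = 88.6 W = 19.4743 dBW
EIRP = Pt_dBW + Gt - losses = 19.4743 + 44.5 - 2.0 = 61.9743 dBW

61.9743 dBW


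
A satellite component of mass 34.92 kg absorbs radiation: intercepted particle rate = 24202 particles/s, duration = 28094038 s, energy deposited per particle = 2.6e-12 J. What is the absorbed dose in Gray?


Total energy deposited = rate * time * E_per
  = 24202 * 28094038 * 2.6e-12 = 1.7678 J
Dose = E_total / mass = 1.7678 / 34.92
Dose = 0.05062494 Gy

0.0506 Gy


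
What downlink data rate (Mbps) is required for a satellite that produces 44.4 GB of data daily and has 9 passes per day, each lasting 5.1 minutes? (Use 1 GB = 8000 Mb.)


total contact time = 9 * 5.1 * 60 = 2754.0000 s
data = 44.4 GB = 355200.0000 Mb
rate = 355200.0000 / 2754.0000 = 128.9760 Mbps

128.9760 Mbps


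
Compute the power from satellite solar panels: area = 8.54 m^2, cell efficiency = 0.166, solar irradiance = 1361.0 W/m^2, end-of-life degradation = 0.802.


P = area * eta * S * degradation
P = 8.54 * 0.166 * 1361.0 * 0.802
P = 1547.3852 W

1547.3852 W


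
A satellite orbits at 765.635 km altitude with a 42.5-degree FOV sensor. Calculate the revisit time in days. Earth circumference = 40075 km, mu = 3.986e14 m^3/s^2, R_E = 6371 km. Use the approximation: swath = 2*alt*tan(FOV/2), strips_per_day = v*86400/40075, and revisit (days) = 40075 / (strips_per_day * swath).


swath = 2*765.635*tan(0.3708825) = 595.4783 km
v = sqrt(mu/r) = 7473.4633 m/s = 7.4735 km/s
strips/day = v*86400/40075 = 7.4735*86400/40075 = 16.1125
coverage/day = strips * swath = 16.1125 * 595.4783 = 9594.6267 km
revisit = 40075 / 9594.6267 = 4.1768 days

4.1768 days


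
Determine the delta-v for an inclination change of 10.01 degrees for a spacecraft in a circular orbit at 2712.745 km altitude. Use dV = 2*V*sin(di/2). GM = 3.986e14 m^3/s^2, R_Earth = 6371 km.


r = 9083.7450 km = 9.083745e+06 m
V = sqrt(mu/r) = 6624.2419 m/s
di = 10.01 deg = 0.1747075 rad
dV = 2*V*sin(di/2) = 2*6624.2419*sin(0.08735373)
dV = 1155.8332 m/s = 1.1558 km/s

1.1558 km/s


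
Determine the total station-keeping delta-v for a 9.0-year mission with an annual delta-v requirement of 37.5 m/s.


dV = rate * years = 37.5 * 9.0
dV = 337.5000 m/s

337.5000 m/s


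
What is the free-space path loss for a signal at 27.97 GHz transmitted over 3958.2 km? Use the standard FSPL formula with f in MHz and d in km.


f = 27.97 GHz = 27970.0000 MHz
d = 3958.2 km
FSPL = 32.44 + 20*log10(27970.0000) + 20*log10(3958.2)
FSPL = 32.44 + 88.9338 + 71.9500
FSPL = 193.3238 dB

193.3238 dB


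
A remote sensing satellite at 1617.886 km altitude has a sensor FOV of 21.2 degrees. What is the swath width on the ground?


FOV = 21.2 deg = 0.3700098 rad
swath = 2 * alt * tan(FOV/2) = 2 * 1617.886 * tan(0.1850049)
swath = 2 * 1617.886 * 0.1871449
swath = 605.5583 km

605.5583 km


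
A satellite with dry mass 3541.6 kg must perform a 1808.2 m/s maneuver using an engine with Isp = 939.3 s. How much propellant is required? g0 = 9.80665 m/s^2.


ve = Isp * g0 = 939.3 * 9.80665 = 9211.386345 m/s
mass ratio = exp(dv/ve) = exp(1808.2/9211.386345) = 1.21689256
m_prop = m_dry * (mr - 1) = 3541.6 * (1.21689256 - 1)
m_prop = 768.1467 kg

768.1467 kg


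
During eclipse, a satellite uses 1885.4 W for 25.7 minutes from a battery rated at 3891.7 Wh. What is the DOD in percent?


E_used = P * t / 60 = 1885.4 * 25.7 / 60 = 807.5797 Wh
DOD = E_used / E_total * 100 = 807.5797 / 3891.7 * 100
DOD = 20.7513 %

20.7513 %


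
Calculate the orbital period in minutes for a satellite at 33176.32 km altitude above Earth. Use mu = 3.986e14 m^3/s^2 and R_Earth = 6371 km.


r = 39547.3200 km = 3.954732e+07 m
T = 2*pi*sqrt(r^3/mu) = 2*pi*sqrt(6.1851634e+22 / 3.986e14)
T = 78268.4635 s = 1304.4744 min

1304.4744 minutes


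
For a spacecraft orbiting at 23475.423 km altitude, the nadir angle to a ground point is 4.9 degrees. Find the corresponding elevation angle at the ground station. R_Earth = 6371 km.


r = R_E + alt = 29846.4230 km
Law of sines in the satellite / Earth-center / ground-point triangle:
  sin(nadir)/R_E = sin(90 + el)/r  =>  cos(el) = (r/R_E)*sin(nadir)
cos(el) = (29846.4230 / 6371.0000) * sin(4.9 deg) = 0.4001553
el = arccos(0.4001553) = 66.4121 deg
(Earth-central angle = 90 - nadir - el = 18.6879 deg)

66.4121 degrees


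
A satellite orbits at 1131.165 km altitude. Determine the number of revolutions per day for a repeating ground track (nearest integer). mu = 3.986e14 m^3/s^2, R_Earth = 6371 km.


r = 7.502165e+06 m
T = 2*pi*sqrt(r^3/mu) = 6466.8254 s = 107.7804 min
revs/day = 1440 / 107.7804 = 13.3605
Rounded: 13 revolutions per day

13 revolutions per day


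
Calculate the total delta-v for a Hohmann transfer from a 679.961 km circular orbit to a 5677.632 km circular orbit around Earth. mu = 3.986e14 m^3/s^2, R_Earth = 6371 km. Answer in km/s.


r1 = 7050.9610 km = 7.050961e+06 m
r2 = 12048.6320 km = 1.2048632e+07 m
dv1 = sqrt(mu/r1)*(sqrt(2*r2/(r1+r2)) - 1) = 926.5937 m/s
dv2 = sqrt(mu/r2)*(1 - sqrt(2*r1/(r1+r2))) = 809.4724 m/s
total dv = |dv1| + |dv2| = 926.5937 + 809.4724 = 1736.0661 m/s = 1.7361 km/s

1.7361 km/s


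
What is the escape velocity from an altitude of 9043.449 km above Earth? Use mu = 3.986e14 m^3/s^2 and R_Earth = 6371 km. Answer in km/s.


r = 6371.0 + 9043.449 = 15414.4490 km = 1.5414449e+07 m
v_esc = sqrt(2*mu/r) = sqrt(2*3.986e14 / 1.5414449e+07)
v_esc = 7191.5026 m/s = 7.1915 km/s

7.1915 km/s


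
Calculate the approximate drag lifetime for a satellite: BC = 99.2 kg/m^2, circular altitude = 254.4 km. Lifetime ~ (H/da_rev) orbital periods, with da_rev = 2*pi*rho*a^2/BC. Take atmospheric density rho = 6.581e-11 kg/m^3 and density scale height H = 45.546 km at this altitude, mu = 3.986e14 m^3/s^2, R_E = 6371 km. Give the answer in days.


a = R_E + alt = 6625.4000 km = 6.6254e+06 m
da_rev = 2*pi*rho*a^2/BC = 2*pi*6.581e-11*(6.6254e+06)^2/99.2 = 182.971856 m per revolution
N = H/da_rev = 45546.0000 m / 182.971856 m = 248.9235 revolutions
P = 2*pi*sqrt(a^3/mu) = 5366.9726 s
lifetime = N*P = 248.9235 * 5366.9726 = 1.3359657e+06 s = 15.4626 days

15.4626 days


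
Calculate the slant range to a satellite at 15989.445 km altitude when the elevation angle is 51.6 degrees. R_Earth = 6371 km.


h = 15989.445 km, el = 51.6 deg
d = -R_E*sin(el) + sqrt((R_E*sin(el))^2 + 2*R_E*h + h^2)
d = -6371.0000*sin(0.9005899) + sqrt((6371.0000*0.7836935)^2 + 2*6371.0000*15989.445 + 15989.445^2)
d = 17014.5654 km

17014.5654 km


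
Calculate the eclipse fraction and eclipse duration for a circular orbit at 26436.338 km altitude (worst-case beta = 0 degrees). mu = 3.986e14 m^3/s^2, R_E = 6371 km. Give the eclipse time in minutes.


r = 32807.3380 km
T = 985.6358 min
Eclipse fraction = arcsin(R_E/r)/pi = arcsin(6371.0000/32807.3380)/pi
= arcsin(0.1941944)/pi = 0.06220925
Eclipse duration = 0.06220925 * 985.6358 = 61.3157 min

61.3157 minutes


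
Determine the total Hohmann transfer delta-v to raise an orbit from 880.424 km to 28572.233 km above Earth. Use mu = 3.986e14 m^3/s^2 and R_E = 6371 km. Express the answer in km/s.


r1 = 7251.4240 km = 7.251424e+06 m
r2 = 34943.2330 km = 3.4943233e+07 m
dv1 = sqrt(mu/r1)*(sqrt(2*r2/(r1+r2)) - 1) = 2127.6037 m/s
dv2 = sqrt(mu/r2)*(1 - sqrt(2*r1/(r1+r2))) = 1397.3454 m/s
total dv = |dv1| + |dv2| = 2127.6037 + 1397.3454 = 3524.9491 m/s = 3.5249 km/s

3.5249 km/s


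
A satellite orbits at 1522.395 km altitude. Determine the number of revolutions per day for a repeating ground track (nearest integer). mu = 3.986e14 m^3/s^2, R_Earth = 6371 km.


r = 7.893395e+06 m
T = 2*pi*sqrt(r^3/mu) = 6979.2214 s = 116.3204 min
revs/day = 1440 / 116.3204 = 12.3796
Rounded: 12 revolutions per day

12 revolutions per day


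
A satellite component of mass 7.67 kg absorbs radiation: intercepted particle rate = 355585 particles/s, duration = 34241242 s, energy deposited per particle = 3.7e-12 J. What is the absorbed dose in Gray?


Total energy deposited = rate * time * E_per
  = 355585 * 34241242 * 3.7e-12 = 45.0500 J
Dose = E_total / mass = 45.0500 / 7.67
Dose = 5.8735 Gy

5.8735 Gy


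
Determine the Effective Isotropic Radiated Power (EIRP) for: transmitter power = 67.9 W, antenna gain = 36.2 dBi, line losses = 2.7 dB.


Pt = 67.9 W = 18.3187 dBW
EIRP = Pt_dBW + Gt - losses = 18.3187 + 36.2 - 2.7 = 51.8187 dBW

51.8187 dBW


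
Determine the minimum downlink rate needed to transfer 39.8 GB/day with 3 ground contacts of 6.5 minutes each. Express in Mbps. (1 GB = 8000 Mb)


total contact time = 3 * 6.5 * 60 = 1170.0000 s
data = 39.8 GB = 318400.0000 Mb
rate = 318400.0000 / 1170.0000 = 272.1368 Mbps

272.1368 Mbps


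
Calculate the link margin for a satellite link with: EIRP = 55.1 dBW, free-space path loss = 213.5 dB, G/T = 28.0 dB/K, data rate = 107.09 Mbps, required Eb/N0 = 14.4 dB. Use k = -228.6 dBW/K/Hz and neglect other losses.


C/N0 = EIRP - FSPL + G/T - k = 55.1 - 213.5 + 28.0 - (-228.6)
C/N0 = 98.2000 dB-Hz
R_b = 107.09 Mbps = 1.0709e+08 bps -> 10*log10(R_b) = 80.2975 dB-Hz
Eb/N0 = C/N0 - 10*log10(R_b) = 98.2000 - 80.2975 = 17.9025 dB
Margin = Eb/N0 - Eb/N0_req = 17.9025 - 14.4 = 3.5025 dB (link closes)

3.5025 dB


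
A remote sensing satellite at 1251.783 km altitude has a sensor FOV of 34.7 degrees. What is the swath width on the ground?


FOV = 34.7 deg = 0.6056293 rad
swath = 2 * alt * tan(FOV/2) = 2 * 1251.783 * tan(0.3028146)
swath = 2 * 1251.783 * 0.3124229
swath = 782.1713 km

782.1713 km


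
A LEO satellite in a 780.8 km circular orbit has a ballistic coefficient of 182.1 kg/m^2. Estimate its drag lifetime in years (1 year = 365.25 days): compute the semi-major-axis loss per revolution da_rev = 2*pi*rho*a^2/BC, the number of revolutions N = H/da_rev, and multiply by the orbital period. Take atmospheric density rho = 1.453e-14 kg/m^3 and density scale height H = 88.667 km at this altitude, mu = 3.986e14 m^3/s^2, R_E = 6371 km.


a = R_E + alt = 7151.8000 km = 7.1518e+06 m
da_rev = 2*pi*rho*a^2/BC = 2*pi*1.453e-14*(7.1518e+06)^2/182.1 = 0.025642848 m per revolution
N = H/da_rev = 88667.0000 m / 0.025642848 m = 3.4577672e+06 revolutions
P = 2*pi*sqrt(a^3/mu) = 6019.1375 s
lifetime = N*P = 3.4577672e+06 * 6019.1375 = 2.0812776e+10 s = 240888.6157 days
years = 240888.6157 / 365.25 = 659.5171 years

659.5171 years


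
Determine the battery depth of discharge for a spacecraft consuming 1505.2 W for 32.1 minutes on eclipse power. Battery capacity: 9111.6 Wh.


E_used = P * t / 60 = 1505.2 * 32.1 / 60 = 805.2820 Wh
DOD = E_used / E_total * 100 = 805.2820 / 9111.6 * 100
DOD = 8.8380 %

8.8380 %


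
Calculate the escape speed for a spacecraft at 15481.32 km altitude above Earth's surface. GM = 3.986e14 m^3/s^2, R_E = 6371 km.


r = 6371.0 + 15481.32 = 21852.3200 km = 2.185232e+07 m
v_esc = sqrt(2*mu/r) = sqrt(2*3.986e14 / 2.185232e+07)
v_esc = 6039.9712 m/s = 6.0400 km/s

6.0400 km/s


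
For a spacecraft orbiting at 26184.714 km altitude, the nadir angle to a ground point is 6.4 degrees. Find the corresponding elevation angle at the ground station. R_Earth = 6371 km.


r = R_E + alt = 32555.7140 km
Law of sines in the satellite / Earth-center / ground-point triangle:
  sin(nadir)/R_E = sin(90 + el)/r  =>  cos(el) = (r/R_E)*sin(nadir)
cos(el) = (32555.7140 / 6371.0000) * sin(6.4 deg) = 0.5696046
el = arccos(0.5696046) = 55.2773 deg
(Earth-central angle = 90 - nadir - el = 28.3227 deg)

55.2773 degrees


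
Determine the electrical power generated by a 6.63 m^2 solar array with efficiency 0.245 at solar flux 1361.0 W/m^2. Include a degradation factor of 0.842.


P = area * eta * S * degradation
P = 6.63 * 0.245 * 1361.0 * 0.842
P = 1861.4434 W

1861.4434 W


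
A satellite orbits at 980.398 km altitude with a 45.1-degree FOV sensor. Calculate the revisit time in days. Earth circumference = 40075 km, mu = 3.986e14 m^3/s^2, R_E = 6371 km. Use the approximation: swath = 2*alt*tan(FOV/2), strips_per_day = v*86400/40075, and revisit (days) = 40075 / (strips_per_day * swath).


swath = 2*980.398*tan(0.3935717) = 814.1937 km
v = sqrt(mu/r) = 7363.4896 m/s = 7.3635 km/s
strips/day = v*86400/40075 = 7.3635*86400/40075 = 15.8754
coverage/day = strips * swath = 15.8754 * 814.1937 = 12925.6276 km
revisit = 40075 / 12925.6276 = 3.1004 days

3.1004 days


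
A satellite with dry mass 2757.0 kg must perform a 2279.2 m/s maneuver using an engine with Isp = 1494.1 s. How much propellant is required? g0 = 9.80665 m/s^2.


ve = Isp * g0 = 1494.1 * 9.80665 = 14652.115765 m/s
mass ratio = exp(dv/ve) = exp(2279.2/14652.115765) = 1.16830540
m_prop = m_dry * (mr - 1) = 2757.0 * (1.16830540 - 1)
m_prop = 464.0180 kg

464.0180 kg


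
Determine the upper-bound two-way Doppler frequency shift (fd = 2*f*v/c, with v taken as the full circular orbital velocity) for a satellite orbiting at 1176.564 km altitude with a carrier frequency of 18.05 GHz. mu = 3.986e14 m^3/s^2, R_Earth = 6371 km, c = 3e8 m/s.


r = 7.547564e+06 m
v = sqrt(mu/r) = 7267.1688 m/s (worst-case radial velocity)
f = 18.05 GHz = 1.805e+10 Hz
fd = 2*f*v/c = 2*1.805e+10*7267.1688/3.0e+08
fd = 874482.6396 Hz

874482.6396 Hz


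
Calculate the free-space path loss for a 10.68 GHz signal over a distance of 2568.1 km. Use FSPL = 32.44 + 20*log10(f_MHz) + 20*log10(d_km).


f = 10.68 GHz = 10680.0000 MHz
d = 2568.1 km
FSPL = 32.44 + 20*log10(10680.0000) + 20*log10(2568.1)
FSPL = 32.44 + 80.5714 + 68.1922
FSPL = 181.2037 dB

181.2037 dB


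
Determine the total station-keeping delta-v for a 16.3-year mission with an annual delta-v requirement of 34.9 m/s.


dV = rate * years = 34.9 * 16.3
dV = 568.8700 m/s

568.8700 m/s


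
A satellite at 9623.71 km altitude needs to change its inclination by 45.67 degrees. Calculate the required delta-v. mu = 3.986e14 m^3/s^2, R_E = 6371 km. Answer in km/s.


r = 15994.7100 km = 1.599471e+07 m
V = sqrt(mu/r) = 4992.0676 m/s
di = 45.67 deg = 0.7970919 rad
dV = 2*V*sin(di/2) = 2*4992.0676*sin(0.3985459)
dV = 3874.6297 m/s = 3.8746 km/s

3.8746 km/s


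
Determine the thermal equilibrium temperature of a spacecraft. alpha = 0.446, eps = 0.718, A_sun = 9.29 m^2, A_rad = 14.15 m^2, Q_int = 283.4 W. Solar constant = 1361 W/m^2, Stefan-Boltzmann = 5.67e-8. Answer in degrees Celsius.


Numerator = alpha*S*A_sun + Q_int = 0.446*1361*9.29 + 283.4 = 5922.4857 W
Denominator = eps*sigma*A_rad = 0.718*5.67e-8*14.15 = 5.7605499e-07 W/K^4
T^4 = 1.0281112e+10 K^4
T = 318.4271 K = 45.2771 C

45.2771 degrees Celsius


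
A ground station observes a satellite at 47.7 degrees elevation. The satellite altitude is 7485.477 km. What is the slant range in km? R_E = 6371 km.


h = 7485.477 km, el = 47.7 deg
d = -R_E*sin(el) + sqrt((R_E*sin(el))^2 + 2*R_E*h + h^2)
d = -6371.0000*sin(0.8325221) + sqrt((6371.0000*0.7396311)^2 + 2*6371.0000*7485.477 + 7485.477^2)
d = 8464.1924 km

8464.1924 km


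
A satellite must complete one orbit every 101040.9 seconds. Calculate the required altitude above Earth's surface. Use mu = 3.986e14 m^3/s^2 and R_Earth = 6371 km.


T = 101040.9 s
r = (mu*T^2/(4*pi^2))^(1/3) = (3.986e14 * 101040.9^2 / (4*pi^2))^(1/3)
r = 4.6887527e+07 m = 46887.5266 km
alt = r - R_E = 46887.5266 - 6371 = 40516.5266 km

40516.5266 km


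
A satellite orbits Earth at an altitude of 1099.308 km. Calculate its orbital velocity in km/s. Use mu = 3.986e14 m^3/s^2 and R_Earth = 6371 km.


r = R_E + alt = 6371.0 + 1099.308 = 7470.3080 km = 7.470308e+06 m
v = sqrt(mu/r) = sqrt(3.986e14 / 7.470308e+06) = 7304.6497 m/s = 7.3046 km/s

7.3046 km/s


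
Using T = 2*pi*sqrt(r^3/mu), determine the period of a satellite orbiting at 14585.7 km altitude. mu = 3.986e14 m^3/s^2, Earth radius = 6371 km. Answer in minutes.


r = 20956.7000 km = 2.09567e+07 m
T = 2*pi*sqrt(r^3/mu) = 2*pi*sqrt(9.2038321e+21 / 3.986e14)
T = 30192.2560 s = 503.2043 min

503.2043 minutes


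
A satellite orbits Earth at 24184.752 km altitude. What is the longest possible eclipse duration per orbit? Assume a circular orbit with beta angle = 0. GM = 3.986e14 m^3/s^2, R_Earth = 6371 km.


r = 30555.7520 km
T = 885.9301 min
Eclipse fraction = arcsin(R_E/r)/pi = arcsin(6371.0000/30555.7520)/pi
= arcsin(0.2085041)/pi = 0.06685947
Eclipse duration = 0.06685947 * 885.9301 = 59.2328 min

59.2328 minutes


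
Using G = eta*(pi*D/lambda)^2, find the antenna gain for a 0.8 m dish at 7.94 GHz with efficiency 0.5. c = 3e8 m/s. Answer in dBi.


lambda = c/f = 3e8 / 7.94e+09 = 0.03778338 m
G = eta*(pi*D/lambda)^2 = 0.5*(pi*0.8/0.03778338)^2
G = 2212.3214 (linear)
G = 10*log10(2212.3214) = 33.4485 dBi

33.4485 dBi


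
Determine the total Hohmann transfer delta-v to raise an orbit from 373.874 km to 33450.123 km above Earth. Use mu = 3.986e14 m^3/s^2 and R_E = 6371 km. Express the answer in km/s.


r1 = 6744.8740 km = 6.744874e+06 m
r2 = 39821.1230 km = 3.9821123e+07 m
dv1 = sqrt(mu/r1)*(sqrt(2*r2/(r1+r2)) - 1) = 2366.1005 m/s
dv2 = sqrt(mu/r2)*(1 - sqrt(2*r1/(r1+r2))) = 1460.9593 m/s
total dv = |dv1| + |dv2| = 2366.1005 + 1460.9593 = 3827.0598 m/s = 3.8271 km/s

3.8271 km/s


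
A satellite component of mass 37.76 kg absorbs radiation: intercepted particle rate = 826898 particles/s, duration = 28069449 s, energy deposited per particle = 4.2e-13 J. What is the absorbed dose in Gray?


Total energy deposited = rate * time * E_per
  = 826898 * 28069449 * 4.2e-13 = 9.7484 J
Dose = E_total / mass = 9.7484 / 37.76
Dose = 0.2581684 Gy

0.2582 Gy


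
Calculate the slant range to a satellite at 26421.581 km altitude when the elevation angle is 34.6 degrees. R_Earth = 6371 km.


h = 26421.581 km, el = 34.6 deg
d = -R_E*sin(el) + sqrt((R_E*sin(el))^2 + 2*R_E*h + h^2)
d = -6371.0000*sin(0.6038839) + sqrt((6371.0000*0.5678437)^2 + 2*6371.0000*26421.581 + 26421.581^2)
d = 28752.8053 km

28752.8053 km


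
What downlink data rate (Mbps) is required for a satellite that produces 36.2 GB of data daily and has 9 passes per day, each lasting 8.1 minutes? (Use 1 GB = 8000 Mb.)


total contact time = 9 * 8.1 * 60 = 4374.0000 s
data = 36.2 GB = 289600.0000 Mb
rate = 289600.0000 / 4374.0000 = 66.2094 Mbps

66.2094 Mbps


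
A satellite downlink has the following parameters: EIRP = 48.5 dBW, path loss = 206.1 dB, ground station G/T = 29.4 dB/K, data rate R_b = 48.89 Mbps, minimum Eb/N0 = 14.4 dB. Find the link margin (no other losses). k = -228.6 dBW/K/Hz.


C/N0 = EIRP - FSPL + G/T - k = 48.5 - 206.1 + 29.4 - (-228.6)
C/N0 = 100.4000 dB-Hz
R_b = 48.89 Mbps = 4.889e+07 bps -> 10*log10(R_b) = 76.8922 dB-Hz
Eb/N0 = C/N0 - 10*log10(R_b) = 100.4000 - 76.8922 = 23.5078 dB
Margin = Eb/N0 - Eb/N0_req = 23.5078 - 14.4 = 9.1078 dB (link closes)

9.1078 dB


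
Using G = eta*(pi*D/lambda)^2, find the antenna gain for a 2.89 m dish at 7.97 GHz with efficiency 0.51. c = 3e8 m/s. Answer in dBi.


lambda = c/f = 3e8 / 7.97e+09 = 0.03764115 m
G = eta*(pi*D/lambda)^2 = 0.51*(pi*2.89/0.03764115)^2
G = 29671.5163 (linear)
G = 10*log10(29671.5163) = 44.7234 dBi

44.7234 dBi


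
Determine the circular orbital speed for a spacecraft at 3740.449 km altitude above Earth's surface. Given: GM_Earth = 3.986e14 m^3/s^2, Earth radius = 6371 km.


r = R_E + alt = 6371.0 + 3740.449 = 10111.4490 km = 1.0111449e+07 m
v = sqrt(mu/r) = sqrt(3.986e14 / 1.0111449e+07) = 6278.5875 m/s = 6.2786 km/s

6.2786 km/s


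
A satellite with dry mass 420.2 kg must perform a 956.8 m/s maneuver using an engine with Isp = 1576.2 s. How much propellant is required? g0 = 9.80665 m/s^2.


ve = Isp * g0 = 1576.2 * 9.80665 = 15457.241730 m/s
mass ratio = exp(dv/ve) = exp(956.8/15457.241730) = 1.06385573
m_prop = m_dry * (mr - 1) = 420.2 * (1.06385573 - 1)
m_prop = 26.8322 kg

26.8322 kg


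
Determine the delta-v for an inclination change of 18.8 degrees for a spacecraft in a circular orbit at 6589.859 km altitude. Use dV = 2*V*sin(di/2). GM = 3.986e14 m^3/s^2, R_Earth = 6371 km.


r = 12960.8590 km = 1.2960859e+07 m
V = sqrt(mu/r) = 5545.6410 m/s
di = 18.8 deg = 0.3281219 rad
dV = 2*V*sin(di/2) = 2*5545.6410*sin(0.1640609)
dV = 1811.4943 m/s = 1.8115 km/s

1.8115 km/s


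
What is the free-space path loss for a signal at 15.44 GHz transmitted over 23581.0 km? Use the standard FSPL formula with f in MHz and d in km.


f = 15.44 GHz = 15440.0000 MHz
d = 23581.0 km
FSPL = 32.44 + 20*log10(15440.0000) + 20*log10(23581.0)
FSPL = 32.44 + 83.7729 + 87.4512
FSPL = 203.6642 dB

203.6642 dB


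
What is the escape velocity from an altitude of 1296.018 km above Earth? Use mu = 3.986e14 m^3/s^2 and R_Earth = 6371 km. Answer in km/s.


r = 6371.0 + 1296.018 = 7667.0180 km = 7.667018e+06 m
v_esc = sqrt(2*mu/r) = sqrt(2*3.986e14 / 7.667018e+06)
v_esc = 10196.9527 m/s = 10.1970 km/s

10.1970 km/s


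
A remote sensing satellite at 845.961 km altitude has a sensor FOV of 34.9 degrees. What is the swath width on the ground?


FOV = 34.9 deg = 0.6091199 rad
swath = 2 * alt * tan(FOV/2) = 2 * 845.961 * tan(0.30456)
swath = 2 * 845.961 * 0.3143396
swath = 531.8381 km

531.8381 km
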